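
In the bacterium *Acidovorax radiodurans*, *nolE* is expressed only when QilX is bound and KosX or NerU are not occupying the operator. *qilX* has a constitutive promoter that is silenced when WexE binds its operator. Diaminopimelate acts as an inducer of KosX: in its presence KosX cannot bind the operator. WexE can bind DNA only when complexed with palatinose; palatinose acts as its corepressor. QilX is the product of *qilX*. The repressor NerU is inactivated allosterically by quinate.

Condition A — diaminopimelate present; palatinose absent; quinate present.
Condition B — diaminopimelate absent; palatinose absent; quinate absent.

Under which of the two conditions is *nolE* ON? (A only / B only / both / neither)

Condition A:
Diaminopimelate is present, so KosX is inactive.
Palatinose is absent, so WexE is inactive.
With no repressor bound, *qilX* is transcribed.
So QilX is produced and active.
Quinate is present, so NerU is inactive.
No repressor is bound and QilX is active, so *nolE* is transcribed.
→ *nolE* is ON in A.
Condition B:
Diaminopimelate is absent, so KosX is active.
Palatinose is absent, so WexE is inactive.
With no repressor bound, *qilX* is transcribed.
So QilX is produced and active.
Quinate is absent, so NerU is active.
With repressor KosX bound, *nolE* is not transcribed.
→ *nolE* is OFF in B.

A only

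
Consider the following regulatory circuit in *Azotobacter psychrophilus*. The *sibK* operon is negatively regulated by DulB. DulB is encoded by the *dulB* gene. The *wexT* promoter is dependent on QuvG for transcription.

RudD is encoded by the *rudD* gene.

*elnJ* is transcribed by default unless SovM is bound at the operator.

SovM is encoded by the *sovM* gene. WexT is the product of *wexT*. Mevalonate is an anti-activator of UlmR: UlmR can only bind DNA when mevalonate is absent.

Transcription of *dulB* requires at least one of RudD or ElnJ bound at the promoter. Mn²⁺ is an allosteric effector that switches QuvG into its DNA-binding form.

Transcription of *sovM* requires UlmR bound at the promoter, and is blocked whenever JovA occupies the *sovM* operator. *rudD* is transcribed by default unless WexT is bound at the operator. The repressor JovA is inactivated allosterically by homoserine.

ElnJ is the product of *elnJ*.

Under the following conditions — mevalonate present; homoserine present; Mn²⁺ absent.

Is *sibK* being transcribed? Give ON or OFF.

OFF

Mn²⁺ is absent, so QuvG is inactive.
Required activator QuvG is absent, so *wexT* is not transcribed.
So WexT is not produced.
With no repressor bound, *rudD* is transcribed.
So RudD is produced and active.
Homoserine is present, so JovA is inactive.
Mevalonate is present, so UlmR is inactive.
Required activator UlmR is absent, so *sovM* is not transcribed.
So SovM is not produced.
With no repressor bound, *elnJ* is transcribed.
So ElnJ is produced and active.
Activator RudD is present, so *dulB* is transcribed.
So DulB is produced and active.
With repressor DulB bound, *sibK* is not transcribed.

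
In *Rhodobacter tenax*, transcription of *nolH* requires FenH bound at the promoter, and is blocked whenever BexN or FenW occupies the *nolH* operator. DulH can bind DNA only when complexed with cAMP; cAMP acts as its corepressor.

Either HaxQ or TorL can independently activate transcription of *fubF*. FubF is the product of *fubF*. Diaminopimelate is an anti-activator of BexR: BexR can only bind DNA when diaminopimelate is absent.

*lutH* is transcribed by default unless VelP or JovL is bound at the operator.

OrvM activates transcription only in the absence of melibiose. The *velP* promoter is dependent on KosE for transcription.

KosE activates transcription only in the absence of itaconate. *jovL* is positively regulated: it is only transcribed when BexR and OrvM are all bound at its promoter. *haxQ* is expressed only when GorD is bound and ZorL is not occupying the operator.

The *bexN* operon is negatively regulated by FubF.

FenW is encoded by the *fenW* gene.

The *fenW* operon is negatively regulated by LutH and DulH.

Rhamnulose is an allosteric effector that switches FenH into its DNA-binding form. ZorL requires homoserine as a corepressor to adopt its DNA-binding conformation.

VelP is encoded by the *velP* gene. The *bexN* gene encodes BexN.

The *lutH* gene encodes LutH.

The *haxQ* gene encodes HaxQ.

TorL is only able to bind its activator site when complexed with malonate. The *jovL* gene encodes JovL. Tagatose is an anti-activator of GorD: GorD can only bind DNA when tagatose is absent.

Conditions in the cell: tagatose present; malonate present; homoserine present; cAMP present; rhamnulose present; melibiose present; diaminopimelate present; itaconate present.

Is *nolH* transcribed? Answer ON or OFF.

Homoserine is present, so ZorL is active.
Tagatose is present, so GorD is inactive.
With repressor ZorL bound, *haxQ* is not transcribed.
So HaxQ is not produced.
Malonate is present, so TorL is active.
Activator TorL is present, so *fubF* is transcribed.
So FubF is produced and active.
With repressor FubF bound, *bexN* is not transcribed.
So BexN is not produced.
Rhamnulose is present, so FenH is active.
Itaconate is present, so KosE is inactive.
Required activator KosE is absent, so *velP* is not transcribed.
So VelP is not produced.
Diaminopimelate is present, so BexR is inactive.
Melibiose is present, so OrvM is inactive.
Required activator BexR is absent, so *jovL* is not transcribed.
So JovL is not produced.
With no repressor bound, *lutH* is transcribed.
So LutH is produced and active.
cAMP is present, so DulH is active.
With repressor LutH bound, *fenW* is not transcribed.
So FenW is not produced.
No repressor is bound and FenH is active, so *nolH* is transcribed.

ON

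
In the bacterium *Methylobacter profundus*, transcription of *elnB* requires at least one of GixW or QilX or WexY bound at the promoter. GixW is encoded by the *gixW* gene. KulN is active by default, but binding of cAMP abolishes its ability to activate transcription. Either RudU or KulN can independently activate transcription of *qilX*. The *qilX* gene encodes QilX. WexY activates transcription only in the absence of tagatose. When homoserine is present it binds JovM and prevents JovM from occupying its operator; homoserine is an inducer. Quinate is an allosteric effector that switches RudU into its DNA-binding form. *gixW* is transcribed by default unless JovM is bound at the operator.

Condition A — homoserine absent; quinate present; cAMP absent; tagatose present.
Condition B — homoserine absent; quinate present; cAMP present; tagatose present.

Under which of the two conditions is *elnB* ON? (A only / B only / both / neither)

both

Condition A:
Homoserine is absent, so JovM is active.
With repressor JovM bound, *gixW* is not transcribed.
So GixW is not produced.
Quinate is present, so RudU is active.
cAMP is absent, so KulN is active.
Activator RudU is present, so *qilX* is transcribed.
So QilX is produced and active.
Tagatose is present, so WexY is inactive.
Activator QilX is present, so *elnB* is transcribed.
→ *elnB* is ON in A.
Condition B:
Homoserine is absent, so JovM is active.
With repressor JovM bound, *gixW* is not transcribed.
So GixW is not produced.
Quinate is present, so RudU is active.
cAMP is present, so KulN is inactive.
Activator RudU is present, so *qilX* is transcribed.
So QilX is produced and active.
Tagatose is present, so WexY is inactive.
Activator QilX is present, so *elnB* is transcribed.
→ *elnB* is ON in B.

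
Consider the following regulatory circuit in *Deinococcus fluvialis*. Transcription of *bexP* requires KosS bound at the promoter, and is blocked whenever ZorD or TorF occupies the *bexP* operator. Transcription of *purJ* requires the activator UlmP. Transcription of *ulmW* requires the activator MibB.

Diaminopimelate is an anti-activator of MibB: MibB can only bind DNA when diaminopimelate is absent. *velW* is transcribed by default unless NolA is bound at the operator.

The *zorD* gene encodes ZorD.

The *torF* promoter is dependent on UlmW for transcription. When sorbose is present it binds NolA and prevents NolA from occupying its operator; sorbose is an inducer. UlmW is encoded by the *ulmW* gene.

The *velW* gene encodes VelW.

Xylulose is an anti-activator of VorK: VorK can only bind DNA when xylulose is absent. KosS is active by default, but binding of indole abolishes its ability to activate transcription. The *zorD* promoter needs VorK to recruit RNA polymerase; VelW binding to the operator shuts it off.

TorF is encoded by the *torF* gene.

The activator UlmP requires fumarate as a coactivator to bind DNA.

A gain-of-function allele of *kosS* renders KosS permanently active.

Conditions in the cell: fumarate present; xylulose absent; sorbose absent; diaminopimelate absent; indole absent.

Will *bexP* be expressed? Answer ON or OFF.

OFF

Xylulose is absent, so VorK is active.
Sorbose is absent, so NolA is active.
With repressor NolA bound, *velW* is not transcribed.
So VelW is not produced.
No repressor is bound and VorK is active, so *zorD* is transcribed.
So ZorD is produced and active.
Diaminopimelate is absent, so MibB is active.
No repressor is bound and MibB is active, so *ulmW* is transcribed.
So UlmW is produced and active.
No repressor is bound and UlmW is active, so *torF* is transcribed.
So TorF is produced and active.
KosS is constitutively active in this strain.
With repressor ZorD bound, *bexP* is not transcribed.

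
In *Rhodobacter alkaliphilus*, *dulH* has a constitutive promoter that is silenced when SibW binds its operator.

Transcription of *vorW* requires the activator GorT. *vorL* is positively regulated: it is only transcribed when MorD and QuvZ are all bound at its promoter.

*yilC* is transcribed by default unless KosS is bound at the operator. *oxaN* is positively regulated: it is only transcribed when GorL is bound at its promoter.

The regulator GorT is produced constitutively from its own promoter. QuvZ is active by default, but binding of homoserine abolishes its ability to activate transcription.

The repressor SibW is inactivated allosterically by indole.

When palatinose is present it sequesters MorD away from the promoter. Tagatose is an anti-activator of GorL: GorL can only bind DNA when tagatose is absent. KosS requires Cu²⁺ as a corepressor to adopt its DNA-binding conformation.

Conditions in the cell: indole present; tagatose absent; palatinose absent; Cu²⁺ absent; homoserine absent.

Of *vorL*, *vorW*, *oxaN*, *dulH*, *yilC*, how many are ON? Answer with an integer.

5

Palatinose is absent, so MorD is active.
Homoserine is absent, so QuvZ is active.
No repressor is bound and MorD and QuvZ are active, so *vorL* is transcribed.
→ *vorL* is ON.
GorT is produced constitutively and is active.
No repressor is bound and GorT is active, so *vorW* is transcribed.
→ *vorW* is ON.
Tagatose is absent, so GorL is active.
No repressor is bound and GorL is active, so *oxaN* is transcribed.
→ *oxaN* is ON.
Indole is present, so SibW is inactive.
With no repressor bound, *dulH* is transcribed.
→ *dulH* is ON.
Cu²⁺ is absent, so KosS is inactive.
With no repressor bound, *yilC* is transcribed.
→ *yilC* is ON.
5 of the 5 genes are transcribed.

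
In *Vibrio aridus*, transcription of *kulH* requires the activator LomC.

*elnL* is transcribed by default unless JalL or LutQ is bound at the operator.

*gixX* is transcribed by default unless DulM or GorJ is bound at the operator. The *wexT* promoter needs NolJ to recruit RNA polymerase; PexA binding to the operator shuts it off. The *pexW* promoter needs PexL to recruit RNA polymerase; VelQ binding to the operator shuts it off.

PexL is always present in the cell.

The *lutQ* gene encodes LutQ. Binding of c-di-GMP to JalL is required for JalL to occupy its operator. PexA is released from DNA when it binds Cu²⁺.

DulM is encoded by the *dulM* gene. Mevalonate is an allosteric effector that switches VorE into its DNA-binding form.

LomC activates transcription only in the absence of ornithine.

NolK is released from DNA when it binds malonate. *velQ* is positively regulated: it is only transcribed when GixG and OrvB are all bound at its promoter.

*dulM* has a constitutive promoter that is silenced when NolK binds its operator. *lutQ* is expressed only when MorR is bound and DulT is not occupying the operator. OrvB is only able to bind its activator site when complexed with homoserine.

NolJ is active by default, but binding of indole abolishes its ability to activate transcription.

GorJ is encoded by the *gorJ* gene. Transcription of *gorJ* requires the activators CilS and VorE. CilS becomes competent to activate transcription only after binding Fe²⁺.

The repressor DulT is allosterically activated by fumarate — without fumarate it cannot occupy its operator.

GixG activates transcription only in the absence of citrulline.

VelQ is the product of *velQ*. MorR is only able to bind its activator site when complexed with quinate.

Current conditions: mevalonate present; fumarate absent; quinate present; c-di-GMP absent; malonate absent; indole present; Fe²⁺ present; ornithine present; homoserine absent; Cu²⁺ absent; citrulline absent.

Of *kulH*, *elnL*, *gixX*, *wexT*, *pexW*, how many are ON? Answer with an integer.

Ornithine is present, so LomC is inactive.
Required activator LomC is absent, so *kulH* is not transcribed.
→ *kulH* is OFF.
c-di-GMP is absent, so JalL is inactive.
Quinate is present, so MorR is active.
Fumarate is absent, so DulT is inactive.
No repressor is bound and MorR is active, so *lutQ* is transcribed.
So LutQ is produced and active.
With repressor LutQ bound, *elnL* is not transcribed.
→ *elnL* is OFF.
Malonate is absent, so NolK is active.
With repressor NolK bound, *dulM* is not transcribed.
So DulM is not produced.
Fe²⁺ is present, so CilS is active.
Mevalonate is present, so VorE is active.
No repressor is bound and CilS and VorE are active, so *gorJ* is transcribed.
So GorJ is produced and active.
With repressor GorJ bound, *gixX* is not transcribed.
→ *gixX* is OFF.
Indole is present, so NolJ is inactive.
Cu²⁺ is absent, so PexA is active.
With repressor PexA bound, *wexT* is not transcribed.
→ *wexT* is OFF.
Citrulline is absent, so GixG is active.
Homoserine is absent, so OrvB is inactive.
Required activator OrvB is absent, so *velQ* is not transcribed.
So VelQ is not produced.
PexL is produced constitutively and is active.
No repressor is bound and PexL is active, so *pexW* is transcribed.
→ *pexW* is ON.
1 of the 5 genes is transcribed.

1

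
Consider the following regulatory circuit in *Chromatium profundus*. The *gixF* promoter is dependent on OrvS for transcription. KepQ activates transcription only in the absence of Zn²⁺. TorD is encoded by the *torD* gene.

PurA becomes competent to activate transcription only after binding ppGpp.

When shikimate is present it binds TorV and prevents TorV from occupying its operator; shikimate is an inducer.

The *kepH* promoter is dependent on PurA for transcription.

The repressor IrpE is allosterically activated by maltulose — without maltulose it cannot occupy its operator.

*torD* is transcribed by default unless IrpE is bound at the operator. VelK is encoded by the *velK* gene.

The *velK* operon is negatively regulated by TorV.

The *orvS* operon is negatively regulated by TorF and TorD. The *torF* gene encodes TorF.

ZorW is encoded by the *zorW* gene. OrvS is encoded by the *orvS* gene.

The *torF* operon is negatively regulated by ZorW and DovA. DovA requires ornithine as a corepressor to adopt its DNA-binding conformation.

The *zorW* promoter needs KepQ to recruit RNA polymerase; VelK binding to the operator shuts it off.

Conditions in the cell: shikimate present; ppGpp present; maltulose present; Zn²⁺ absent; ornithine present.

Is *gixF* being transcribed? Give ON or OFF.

Shikimate is present, so TorV is inactive.
With no repressor bound, *velK* is transcribed.
So VelK is produced and active.
Zn²⁺ is absent, so KepQ is active.
With repressor VelK bound, *zorW* is not transcribed.
So ZorW is not produced.
Ornithine is present, so DovA is active.
With repressor DovA bound, *torF* is not transcribed.
So TorF is not produced.
Maltulose is present, so IrpE is active.
With repressor IrpE bound, *torD* is not transcribed.
So TorD is not produced.
With no repressor bound, *orvS* is transcribed.
So OrvS is produced and active.
No repressor is bound and OrvS is active, so *gixF* is transcribed.

ON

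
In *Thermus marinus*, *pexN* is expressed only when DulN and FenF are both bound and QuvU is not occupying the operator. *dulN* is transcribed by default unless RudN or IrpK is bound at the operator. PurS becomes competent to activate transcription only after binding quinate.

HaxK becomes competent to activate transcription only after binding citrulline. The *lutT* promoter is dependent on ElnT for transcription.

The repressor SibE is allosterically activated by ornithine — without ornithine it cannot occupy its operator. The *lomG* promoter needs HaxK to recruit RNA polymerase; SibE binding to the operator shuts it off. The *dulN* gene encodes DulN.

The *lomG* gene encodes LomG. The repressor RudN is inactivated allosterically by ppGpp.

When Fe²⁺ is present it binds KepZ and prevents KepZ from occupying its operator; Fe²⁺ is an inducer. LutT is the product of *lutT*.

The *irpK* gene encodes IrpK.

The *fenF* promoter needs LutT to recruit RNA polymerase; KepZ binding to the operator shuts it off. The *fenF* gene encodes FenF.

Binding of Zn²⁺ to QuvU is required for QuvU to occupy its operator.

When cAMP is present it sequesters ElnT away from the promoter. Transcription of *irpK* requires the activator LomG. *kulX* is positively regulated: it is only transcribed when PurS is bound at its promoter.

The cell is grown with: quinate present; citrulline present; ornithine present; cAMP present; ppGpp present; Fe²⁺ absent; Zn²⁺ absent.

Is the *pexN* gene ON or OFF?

OFF

ppGpp is present, so RudN is inactive.
Ornithine is present, so SibE is active.
Citrulline is present, so HaxK is active.
With repressor SibE bound, *lomG* is not transcribed.
So LomG is not produced.
Required activator LomG is absent, so *irpK* is not transcribed.
So IrpK is not produced.
With no repressor bound, *dulN* is transcribed.
So DulN is produced and active.
Zn²⁺ is absent, so QuvU is inactive.
cAMP is present, so ElnT is inactive.
Required activator ElnT is absent, so *lutT* is not transcribed.
So LutT is not produced.
Fe²⁺ is absent, so KepZ is active.
With repressor KepZ bound, *fenF* is not transcribed.
So FenF is not produced.
Required activator FenF is absent, so *pexN* is not transcribed.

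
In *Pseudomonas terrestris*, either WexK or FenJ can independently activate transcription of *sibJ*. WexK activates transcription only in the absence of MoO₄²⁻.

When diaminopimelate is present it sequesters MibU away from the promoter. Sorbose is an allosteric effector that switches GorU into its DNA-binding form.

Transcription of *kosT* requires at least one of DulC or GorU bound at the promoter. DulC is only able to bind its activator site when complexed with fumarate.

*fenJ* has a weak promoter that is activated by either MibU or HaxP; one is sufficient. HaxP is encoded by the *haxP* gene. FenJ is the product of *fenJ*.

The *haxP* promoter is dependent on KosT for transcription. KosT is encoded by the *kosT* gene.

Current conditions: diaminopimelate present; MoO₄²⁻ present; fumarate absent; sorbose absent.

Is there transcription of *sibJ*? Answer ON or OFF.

MoO₄²⁻ is present, so WexK is inactive.
Diaminopimelate is present, so MibU is inactive.
Fumarate is absent, so DulC is inactive.
Sorbose is absent, so GorU is inactive.
No activator is available at the *kosT* promoter, so *kosT* is not transcribed.
So KosT is not produced.
Required activator KosT is absent, so *haxP* is not transcribed.
So HaxP is not produced.
No activator is available at the *fenJ* promoter, so *fenJ* is not transcribed.
So FenJ is not produced.
No activator is available at the *sibJ* promoter, so *sibJ* is not transcribed.

OFF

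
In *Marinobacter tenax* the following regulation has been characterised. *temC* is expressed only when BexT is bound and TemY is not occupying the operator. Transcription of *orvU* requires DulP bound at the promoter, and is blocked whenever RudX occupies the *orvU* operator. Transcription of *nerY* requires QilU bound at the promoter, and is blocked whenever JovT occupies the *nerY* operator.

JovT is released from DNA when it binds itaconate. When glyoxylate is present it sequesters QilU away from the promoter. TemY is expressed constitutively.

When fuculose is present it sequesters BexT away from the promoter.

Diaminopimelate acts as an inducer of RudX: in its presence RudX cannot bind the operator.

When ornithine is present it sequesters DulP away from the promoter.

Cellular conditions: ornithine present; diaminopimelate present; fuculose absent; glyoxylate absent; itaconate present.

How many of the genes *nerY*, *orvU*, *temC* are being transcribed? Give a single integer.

Itaconate is present, so JovT is inactive.
Glyoxylate is absent, so QilU is active.
No repressor is bound and QilU is active, so *nerY* is transcribed.
→ *nerY* is ON.
Ornithine is present, so DulP is inactive.
Diaminopimelate is present, so RudX is inactive.
Required activator DulP is absent, so *orvU* is not transcribed.
→ *orvU* is OFF.
TemY is produced constitutively and is active.
Fuculose is absent, so BexT is active.
With repressor TemY bound, *temC* is not transcribed.
→ *temC* is OFF.
1 of the 3 genes is transcribed.

1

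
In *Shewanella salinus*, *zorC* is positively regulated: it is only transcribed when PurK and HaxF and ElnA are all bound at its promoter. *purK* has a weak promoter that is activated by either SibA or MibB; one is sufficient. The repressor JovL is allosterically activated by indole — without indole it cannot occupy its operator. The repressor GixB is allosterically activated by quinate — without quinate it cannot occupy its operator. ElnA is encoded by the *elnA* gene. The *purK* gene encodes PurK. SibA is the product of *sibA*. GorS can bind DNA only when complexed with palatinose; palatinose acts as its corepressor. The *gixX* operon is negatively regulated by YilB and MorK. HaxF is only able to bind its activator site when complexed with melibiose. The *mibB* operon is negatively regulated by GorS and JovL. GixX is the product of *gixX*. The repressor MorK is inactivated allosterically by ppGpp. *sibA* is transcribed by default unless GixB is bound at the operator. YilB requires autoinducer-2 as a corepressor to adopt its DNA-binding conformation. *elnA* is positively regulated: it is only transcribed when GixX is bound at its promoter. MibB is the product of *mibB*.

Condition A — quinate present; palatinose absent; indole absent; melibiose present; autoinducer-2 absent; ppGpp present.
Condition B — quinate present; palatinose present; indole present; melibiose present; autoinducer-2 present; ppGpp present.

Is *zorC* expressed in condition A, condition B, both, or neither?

Condition A:
Quinate is present, so GixB is active.
With repressor GixB bound, *sibA* is not transcribed.
So SibA is not produced.
Palatinose is absent, so GorS is inactive.
Indole is absent, so JovL is inactive.
With no repressor bound, *mibB* is transcribed.
So MibB is produced and active.
Activator MibB is present, so *purK* is transcribed.
So PurK is produced and active.
Melibiose is present, so HaxF is active.
Autoinducer-2 is absent, so YilB is inactive.
ppGpp is present, so MorK is inactive.
With no repressor bound, *gixX* is transcribed.
So GixX is produced and active.
No repressor is bound and GixX is active, so *elnA* is transcribed.
So ElnA is produced and active.
No repressor is bound and PurK and HaxF and ElnA are active, so *zorC* is transcribed.
→ *zorC* is ON in A.
Condition B:
Quinate is present, so GixB is active.
With repressor GixB bound, *sibA* is not transcribed.
So SibA is not produced.
Palatinose is present, so GorS is active.
Indole is present, so JovL is active.
With repressor GorS bound, *mibB* is not transcribed.
So MibB is not produced.
No activator is available at the *purK* promoter, so *purK* is not transcribed.
So PurK is not produced.
Melibiose is present, so HaxF is active.
Autoinducer-2 is present, so YilB is active.
ppGpp is present, so MorK is inactive.
With repressor YilB bound, *gixX* is not transcribed.
So GixX is not produced.
Required activator GixX is absent, so *elnA* is not transcribed.
So ElnA is not produced.
Required activator PurK is absent, so *zorC* is not transcribed.
→ *zorC* is OFF in B.

A only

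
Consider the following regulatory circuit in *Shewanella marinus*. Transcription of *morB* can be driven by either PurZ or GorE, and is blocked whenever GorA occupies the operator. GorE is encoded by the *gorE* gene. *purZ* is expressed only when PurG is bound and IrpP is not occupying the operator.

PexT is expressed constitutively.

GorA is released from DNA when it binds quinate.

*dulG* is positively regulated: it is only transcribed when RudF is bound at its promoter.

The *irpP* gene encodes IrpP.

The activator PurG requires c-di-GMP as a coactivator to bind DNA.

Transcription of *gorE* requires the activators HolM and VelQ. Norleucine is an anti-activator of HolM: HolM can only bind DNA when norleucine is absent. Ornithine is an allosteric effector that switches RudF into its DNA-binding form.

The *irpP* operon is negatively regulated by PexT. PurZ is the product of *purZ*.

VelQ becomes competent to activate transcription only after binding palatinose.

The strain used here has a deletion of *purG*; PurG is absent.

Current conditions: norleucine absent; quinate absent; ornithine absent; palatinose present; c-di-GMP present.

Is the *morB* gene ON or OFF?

PurG is non-functional in this strain, so it has no effect.
PexT is produced constitutively and is active.
With repressor PexT bound, *irpP* is not transcribed.
So IrpP is not produced.
Required activator PurG is absent, so *purZ* is not transcribed.
So PurZ is not produced.
Quinate is absent, so GorA is active.
Norleucine is absent, so HolM is active.
Palatinose is present, so VelQ is active.
No repressor is bound and HolM and VelQ are active, so *gorE* is transcribed.
So GorE is produced and active.
With repressor GorA bound, *morB* is not transcribed.

OFF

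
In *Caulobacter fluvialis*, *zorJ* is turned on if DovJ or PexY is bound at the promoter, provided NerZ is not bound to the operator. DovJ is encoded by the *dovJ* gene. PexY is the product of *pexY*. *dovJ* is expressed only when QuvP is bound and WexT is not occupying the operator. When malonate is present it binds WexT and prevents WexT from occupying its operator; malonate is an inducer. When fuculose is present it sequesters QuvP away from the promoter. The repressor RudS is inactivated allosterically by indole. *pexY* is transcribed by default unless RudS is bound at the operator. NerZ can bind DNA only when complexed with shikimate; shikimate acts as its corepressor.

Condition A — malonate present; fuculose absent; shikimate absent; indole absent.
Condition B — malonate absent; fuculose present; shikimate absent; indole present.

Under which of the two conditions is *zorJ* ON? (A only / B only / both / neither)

Condition A:
Malonate is present, so WexT is inactive.
Fuculose is absent, so QuvP is active.
No repressor is bound and QuvP is active, so *dovJ* is transcribed.
So DovJ is produced and active.
Shikimate is absent, so NerZ is inactive.
Indole is absent, so RudS is active.
With repressor RudS bound, *pexY* is not transcribed.
So PexY is not produced.
Activator DovJ is present, so *zorJ* is transcribed.
→ *zorJ* is ON in A.
Condition B:
Malonate is absent, so WexT is active.
Fuculose is present, so QuvP is inactive.
With repressor WexT bound, *dovJ* is not transcribed.
So DovJ is not produced.
Shikimate is absent, so NerZ is inactive.
Indole is present, so RudS is inactive.
With no repressor bound, *pexY* is transcribed.
So PexY is produced and active.
Activator PexY is present, so *zorJ* is transcribed.
→ *zorJ* is ON in B.

both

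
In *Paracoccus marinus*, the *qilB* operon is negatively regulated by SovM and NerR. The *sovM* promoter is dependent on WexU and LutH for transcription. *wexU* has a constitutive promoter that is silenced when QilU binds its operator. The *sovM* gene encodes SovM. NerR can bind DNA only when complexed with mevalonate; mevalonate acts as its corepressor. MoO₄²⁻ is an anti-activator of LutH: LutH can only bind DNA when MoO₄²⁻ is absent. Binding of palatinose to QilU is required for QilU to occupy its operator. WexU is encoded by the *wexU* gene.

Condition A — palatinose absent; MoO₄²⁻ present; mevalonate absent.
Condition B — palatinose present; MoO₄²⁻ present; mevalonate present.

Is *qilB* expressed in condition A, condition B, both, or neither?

Condition A:
Palatinose is absent, so QilU is inactive.
With no repressor bound, *wexU* is transcribed.
So WexU is produced and active.
MoO₄²⁻ is present, so LutH is inactive.
Required activator LutH is absent, so *sovM* is not transcribed.
So SovM is not produced.
Mevalonate is absent, so NerR is inactive.
With no repressor bound, *qilB* is transcribed.
→ *qilB* is ON in A.
Condition B:
Palatinose is present, so QilU is active.
With repressor QilU bound, *wexU* is not transcribed.
So WexU is not produced.
MoO₄²⁻ is present, so LutH is inactive.
Required activator WexU is absent, so *sovM* is not transcribed.
So SovM is not produced.
Mevalonate is present, so NerR is active.
With repressor NerR bound, *qilB* is not transcribed.
→ *qilB* is OFF in B.

A only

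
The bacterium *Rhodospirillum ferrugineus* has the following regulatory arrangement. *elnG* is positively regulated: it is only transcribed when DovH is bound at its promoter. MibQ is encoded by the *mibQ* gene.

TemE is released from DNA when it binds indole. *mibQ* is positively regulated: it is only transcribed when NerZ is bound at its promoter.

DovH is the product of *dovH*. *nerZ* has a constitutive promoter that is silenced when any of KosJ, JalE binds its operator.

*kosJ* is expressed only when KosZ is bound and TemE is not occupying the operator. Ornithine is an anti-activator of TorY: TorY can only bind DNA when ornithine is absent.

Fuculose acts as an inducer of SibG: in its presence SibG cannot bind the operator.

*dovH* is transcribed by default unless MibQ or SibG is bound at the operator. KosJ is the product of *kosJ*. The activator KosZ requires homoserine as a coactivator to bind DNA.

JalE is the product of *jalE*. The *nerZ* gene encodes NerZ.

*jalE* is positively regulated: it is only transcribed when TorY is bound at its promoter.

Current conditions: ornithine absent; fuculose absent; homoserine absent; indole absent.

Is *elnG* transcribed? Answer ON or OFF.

OFF

Indole is absent, so TemE is active.
Homoserine is absent, so KosZ is inactive.
With repressor TemE bound, *kosJ* is not transcribed.
So KosJ is not produced.
Ornithine is absent, so TorY is active.
No repressor is bound and TorY is active, so *jalE* is transcribed.
So JalE is produced and active.
With repressor JalE bound, *nerZ* is not transcribed.
So NerZ is not produced.
Required activator NerZ is absent, so *mibQ* is not transcribed.
So MibQ is not produced.
Fuculose is absent, so SibG is active.
With repressor SibG bound, *dovH* is not transcribed.
So DovH is not produced.
Required activator DovH is absent, so *elnG* is not transcribed.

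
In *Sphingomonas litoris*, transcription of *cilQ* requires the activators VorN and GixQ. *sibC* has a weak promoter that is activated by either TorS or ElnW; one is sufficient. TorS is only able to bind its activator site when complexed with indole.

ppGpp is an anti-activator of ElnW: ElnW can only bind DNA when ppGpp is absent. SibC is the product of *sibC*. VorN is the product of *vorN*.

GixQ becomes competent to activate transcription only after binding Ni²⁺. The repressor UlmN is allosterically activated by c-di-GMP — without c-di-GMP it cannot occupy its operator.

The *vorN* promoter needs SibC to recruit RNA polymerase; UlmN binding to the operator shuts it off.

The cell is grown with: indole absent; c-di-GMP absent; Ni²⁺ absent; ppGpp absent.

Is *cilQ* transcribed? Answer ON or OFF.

Indole is absent, so TorS is inactive.
ppGpp is absent, so ElnW is active.
Activator ElnW is present, so *sibC* is transcribed.
So SibC is produced and active.
c-di-GMP is absent, so UlmN is inactive.
No repressor is bound and SibC is active, so *vorN* is transcribed.
So VorN is produced and active.
Ni²⁺ is absent, so GixQ is inactive.
Required activator GixQ is absent, so *cilQ* is not transcribed.

OFF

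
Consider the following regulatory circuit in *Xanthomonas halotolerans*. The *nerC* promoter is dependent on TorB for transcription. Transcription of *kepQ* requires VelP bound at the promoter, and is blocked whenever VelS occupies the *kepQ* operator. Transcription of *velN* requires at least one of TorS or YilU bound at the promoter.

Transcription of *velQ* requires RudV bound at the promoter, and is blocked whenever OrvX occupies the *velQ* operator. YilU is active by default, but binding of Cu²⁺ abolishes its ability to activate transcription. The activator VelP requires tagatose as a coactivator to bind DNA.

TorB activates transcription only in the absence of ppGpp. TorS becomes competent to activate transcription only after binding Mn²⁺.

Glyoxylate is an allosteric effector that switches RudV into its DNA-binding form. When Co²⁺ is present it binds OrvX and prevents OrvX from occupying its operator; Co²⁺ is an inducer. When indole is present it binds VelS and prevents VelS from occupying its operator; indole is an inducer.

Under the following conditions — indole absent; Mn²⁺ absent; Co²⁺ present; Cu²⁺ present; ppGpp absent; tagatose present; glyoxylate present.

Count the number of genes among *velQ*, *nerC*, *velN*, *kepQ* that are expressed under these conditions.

Glyoxylate is present, so RudV is active.
Co²⁺ is present, so OrvX is inactive.
No repressor is bound and RudV is active, so *velQ* is transcribed.
→ *velQ* is ON.
ppGpp is absent, so TorB is active.
No repressor is bound and TorB is active, so *nerC* is transcribed.
→ *nerC* is ON.
Mn²⁺ is absent, so TorS is inactive.
Cu²⁺ is present, so YilU is inactive.
No activator is available at the *velN* promoter, so *velN* is not transcribed.
→ *velN* is OFF.
Tagatose is present, so VelP is active.
Indole is absent, so VelS is active.
With repressor VelS bound, *kepQ* is not transcribed.
→ *kepQ* is OFF.
2 of the 4 genes are transcribed.

2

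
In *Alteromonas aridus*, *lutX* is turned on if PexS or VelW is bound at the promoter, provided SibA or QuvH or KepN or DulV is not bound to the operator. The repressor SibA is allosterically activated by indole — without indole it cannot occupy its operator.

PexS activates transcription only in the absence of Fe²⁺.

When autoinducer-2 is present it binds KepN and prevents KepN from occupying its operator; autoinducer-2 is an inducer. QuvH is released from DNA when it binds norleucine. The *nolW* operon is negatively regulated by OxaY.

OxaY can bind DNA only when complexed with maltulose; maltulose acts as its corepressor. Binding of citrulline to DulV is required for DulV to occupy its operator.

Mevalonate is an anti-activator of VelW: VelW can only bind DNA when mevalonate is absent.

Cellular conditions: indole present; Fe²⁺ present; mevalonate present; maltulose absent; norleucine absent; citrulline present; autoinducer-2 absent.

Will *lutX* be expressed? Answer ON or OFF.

Fe²⁺ is present, so PexS is inactive.
Indole is present, so SibA is active.
Mevalonate is present, so VelW is inactive.
Norleucine is absent, so QuvH is active.
Autoinducer-2 is absent, so KepN is active.
Citrulline is present, so DulV is active.
With repressor SibA bound, *lutX* is not transcribed.

OFF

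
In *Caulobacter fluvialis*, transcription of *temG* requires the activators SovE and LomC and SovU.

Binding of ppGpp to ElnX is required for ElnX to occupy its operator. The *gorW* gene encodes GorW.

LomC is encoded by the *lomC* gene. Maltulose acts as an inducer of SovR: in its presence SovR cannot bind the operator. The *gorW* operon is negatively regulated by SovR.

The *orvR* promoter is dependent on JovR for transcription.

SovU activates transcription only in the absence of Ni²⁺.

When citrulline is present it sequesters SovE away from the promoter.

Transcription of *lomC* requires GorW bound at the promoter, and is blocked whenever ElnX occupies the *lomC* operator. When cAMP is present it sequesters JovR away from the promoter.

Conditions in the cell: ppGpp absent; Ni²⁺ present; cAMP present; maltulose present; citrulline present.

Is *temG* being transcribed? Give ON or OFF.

Citrulline is present, so SovE is inactive.
Maltulose is present, so SovR is inactive.
With no repressor bound, *gorW* is transcribed.
So GorW is produced and active.
ppGpp is absent, so ElnX is inactive.
No repressor is bound and GorW is active, so *lomC* is transcribed.
So LomC is produced and active.
Ni²⁺ is present, so SovU is inactive.
Required activator SovE is absent, so *temG* is not transcribed.

OFF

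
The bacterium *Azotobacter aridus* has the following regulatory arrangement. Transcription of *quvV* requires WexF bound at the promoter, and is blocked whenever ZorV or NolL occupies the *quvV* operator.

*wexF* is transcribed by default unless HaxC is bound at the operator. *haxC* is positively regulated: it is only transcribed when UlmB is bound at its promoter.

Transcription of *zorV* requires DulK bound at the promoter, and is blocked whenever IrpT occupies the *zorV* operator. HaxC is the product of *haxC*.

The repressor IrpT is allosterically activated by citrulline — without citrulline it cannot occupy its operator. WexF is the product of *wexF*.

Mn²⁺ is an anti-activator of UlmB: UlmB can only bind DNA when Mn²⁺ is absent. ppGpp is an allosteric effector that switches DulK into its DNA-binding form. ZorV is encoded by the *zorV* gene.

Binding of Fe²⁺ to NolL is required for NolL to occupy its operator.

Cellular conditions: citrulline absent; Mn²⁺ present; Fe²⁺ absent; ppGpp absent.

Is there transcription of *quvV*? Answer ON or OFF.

ON

Mn²⁺ is present, so UlmB is inactive.
Required activator UlmB is absent, so *haxC* is not transcribed.
So HaxC is not produced.
With no repressor bound, *wexF* is transcribed.
So WexF is produced and active.
Citrulline is absent, so IrpT is inactive.
ppGpp is absent, so DulK is inactive.
Required activator DulK is absent, so *zorV* is not transcribed.
So ZorV is not produced.
Fe²⁺ is absent, so NolL is inactive.
No repressor is bound and WexF is active, so *quvV* is transcribed.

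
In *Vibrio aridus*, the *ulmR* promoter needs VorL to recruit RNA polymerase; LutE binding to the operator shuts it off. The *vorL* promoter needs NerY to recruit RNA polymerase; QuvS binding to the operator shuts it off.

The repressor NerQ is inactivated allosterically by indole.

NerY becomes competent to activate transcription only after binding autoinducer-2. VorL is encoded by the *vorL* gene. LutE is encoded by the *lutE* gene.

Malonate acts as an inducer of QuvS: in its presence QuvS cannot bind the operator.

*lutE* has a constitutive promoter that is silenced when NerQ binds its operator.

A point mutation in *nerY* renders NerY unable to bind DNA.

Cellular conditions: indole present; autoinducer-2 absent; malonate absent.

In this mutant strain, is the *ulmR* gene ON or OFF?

OFF

Indole is present, so NerQ is inactive.
With no repressor bound, *lutE* is transcribed.
So LutE is produced and active.
NerY is non-functional in this strain, so it has no effect.
Malonate is absent, so QuvS is active.
With repressor QuvS bound, *vorL* is not transcribed.
So VorL is not produced.
With repressor LutE bound, *ulmR* is not transcribed.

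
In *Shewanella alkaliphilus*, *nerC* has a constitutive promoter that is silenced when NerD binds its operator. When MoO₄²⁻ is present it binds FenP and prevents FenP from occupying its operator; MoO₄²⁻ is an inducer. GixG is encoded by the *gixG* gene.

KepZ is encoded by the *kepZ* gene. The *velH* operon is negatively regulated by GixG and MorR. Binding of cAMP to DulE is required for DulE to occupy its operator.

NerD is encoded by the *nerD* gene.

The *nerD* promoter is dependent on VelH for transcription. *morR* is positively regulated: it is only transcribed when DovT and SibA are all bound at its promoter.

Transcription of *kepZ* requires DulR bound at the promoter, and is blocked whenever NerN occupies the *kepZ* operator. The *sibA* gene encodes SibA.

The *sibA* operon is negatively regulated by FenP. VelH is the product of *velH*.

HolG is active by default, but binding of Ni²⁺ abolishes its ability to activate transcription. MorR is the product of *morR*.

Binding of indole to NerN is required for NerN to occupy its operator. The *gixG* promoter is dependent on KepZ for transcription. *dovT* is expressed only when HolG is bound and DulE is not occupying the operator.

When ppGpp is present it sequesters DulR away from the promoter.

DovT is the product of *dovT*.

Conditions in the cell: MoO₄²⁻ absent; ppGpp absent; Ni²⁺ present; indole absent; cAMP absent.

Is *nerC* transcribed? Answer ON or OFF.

ON

Indole is absent, so NerN is inactive.
ppGpp is absent, so DulR is active.
No repressor is bound and DulR is active, so *kepZ* is transcribed.
So KepZ is produced and active.
No repressor is bound and KepZ is active, so *gixG* is transcribed.
So GixG is produced and active.
cAMP is absent, so DulE is inactive.
Ni²⁺ is present, so HolG is inactive.
Required activator HolG is absent, so *dovT* is not transcribed.
So DovT is not produced.
MoO₄²⁻ is absent, so FenP is active.
With repressor FenP bound, *sibA* is not transcribed.
So SibA is not produced.
Required activator DovT is absent, so *morR* is not transcribed.
So MorR is not produced.
With repressor GixG bound, *velH* is not transcribed.
So VelH is not produced.
Required activator VelH is absent, so *nerD* is not transcribed.
So NerD is not produced.
With no repressor bound, *nerC* is transcribed.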